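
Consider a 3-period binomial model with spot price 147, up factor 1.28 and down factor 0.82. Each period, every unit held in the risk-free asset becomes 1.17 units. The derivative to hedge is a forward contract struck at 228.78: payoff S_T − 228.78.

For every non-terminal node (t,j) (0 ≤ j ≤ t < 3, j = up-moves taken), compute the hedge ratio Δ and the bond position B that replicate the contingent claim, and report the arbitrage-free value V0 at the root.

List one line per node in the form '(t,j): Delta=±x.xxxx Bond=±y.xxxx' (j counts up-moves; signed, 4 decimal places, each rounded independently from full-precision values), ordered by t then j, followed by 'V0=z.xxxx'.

Under the risk-neutral measure, an up-move has probability p* = (R−d)/(u−d) = 0.7609 and values discount at R = 1.17.
Terminal payoffs: V(3,0)=-147.7289, V(3,1)=-102.2612, V(3,2)=-31.2873, V(3,3)=79.5013
  t=2,j=0: stock 98.8428 → up 126.5188 (V=-102.2612), down 81.0511 (V=-147.7289). Price -96.6957; hedge Δ=1.0000, bond B=-195.5385.
  t=2,j=1: stock 154.2912 → up 197.4927 (V=-31.2873), down 126.5188 (V=-102.2612). Price -41.2473; hedge Δ=1.0000, bond B=-195.5385.
  t=2,j=2: stock 240.8448 → up 308.2813 (V=79.5013), down 197.4927 (V=-31.2873). Price 45.3063; hedge Δ=1.0000, bond B=-195.5385.
  t=1,j=0: stock 120.5400 → up 154.2912 (V=-41.2473), down 98.8428 (V=-96.6957). Price -46.5869; hedge Δ=1.0000, bond B=-167.1269.
  t=1,j=1: stock 188.1600 → up 240.8448 (V=45.3063), down 154.2912 (V=-41.2473). Price 21.0331; hedge Δ=1.0000, bond B=-167.1269.
  t=0,j=0: stock 147.0000 → up 188.1600 (V=21.0331), down 120.5400 (V=-46.5869). Price 4.1565; hedge Δ=1.0000, bond B=-142.8435.
Each (Δ,B) replicates both successor values, so the strategy is self-financing and V0 is arbitrage-free.

(0,0): Delta=1.0000 Bond=-142.8435
(1,0): Delta=1.0000 Bond=-167.1269
(1,1): Delta=1.0000 Bond=-167.1269
(2,0): Delta=1.0000 Bond=-195.5385
(2,1): Delta=1.0000 Bond=-195.5385
(2,2): Delta=1.0000 Bond=-195.5385
V0=4.1565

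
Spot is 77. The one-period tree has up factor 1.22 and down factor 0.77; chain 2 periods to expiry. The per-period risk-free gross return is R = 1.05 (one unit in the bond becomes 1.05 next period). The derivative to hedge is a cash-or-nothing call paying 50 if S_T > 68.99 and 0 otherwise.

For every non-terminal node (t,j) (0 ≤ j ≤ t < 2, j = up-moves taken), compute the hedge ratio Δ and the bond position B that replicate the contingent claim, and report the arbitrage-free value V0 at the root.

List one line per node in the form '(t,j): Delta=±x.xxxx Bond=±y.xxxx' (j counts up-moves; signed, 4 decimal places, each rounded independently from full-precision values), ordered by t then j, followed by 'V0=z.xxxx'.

(0,0): Delta=0.5192 Bond=-1.0974
(1,0): Delta=1.8740 Bond=-81.4815
(1,1): Delta=0.0000 Bond=47.6190
V0=38.8791

Since d<R<u, set p* = (R−d)/(u−d) = 0.6222; price each node as the discounted p*-expectation of its children.
Terminal payoffs: V(2,0)=0.0000, V(2,1)=50.0000, V(2,2)=50.0000
Node (1,0) S=59.2900: V=(p*·50.0000+(1−p*)·0.0000)/1.05=29.6296; Δ=(50.0000−0.0000)/(72.3338−45.6533)=1.8740; B=V−Δ·S=-81.4815
Node (1,1) S=93.9400: V=(p*·50.0000+(1−p*)·50.0000)/1.05=47.6190; Δ=(50.0000−50.0000)/(114.6068−72.3338)=0.0000; B=V−Δ·S=47.6190
Node (0,0) S=77.0000: V=(p*·47.6190+(1−p*)·29.6296)/1.05=38.8791; Δ=(47.6190−29.6296)/(93.9400−59.2900)=0.5192; B=V−Δ·S=-1.0974
Check: Δ(0,0)·S0 + B(0,0) = 38.8791 = V0.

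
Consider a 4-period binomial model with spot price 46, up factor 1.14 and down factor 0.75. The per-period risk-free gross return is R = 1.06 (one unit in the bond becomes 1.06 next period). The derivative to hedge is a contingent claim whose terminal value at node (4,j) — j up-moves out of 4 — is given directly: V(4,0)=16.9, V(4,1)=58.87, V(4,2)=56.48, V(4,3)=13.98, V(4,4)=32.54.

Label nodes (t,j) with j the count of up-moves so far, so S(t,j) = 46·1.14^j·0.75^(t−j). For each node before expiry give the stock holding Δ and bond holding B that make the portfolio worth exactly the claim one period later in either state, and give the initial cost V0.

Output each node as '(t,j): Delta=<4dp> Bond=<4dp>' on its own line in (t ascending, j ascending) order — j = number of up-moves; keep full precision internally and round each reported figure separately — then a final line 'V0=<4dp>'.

The replicating-portfolio and risk-neutral prices coincide; use p* = (1.06−0.75)/(1.14−0.75) = 0.7949 for the latter.
At expiry t=4: V(4,0)=16.9000, V(4,1)=58.8700, V(4,2)=56.4800, V(4,3)=13.9800, V(4,4)=32.5400
(3,0): S=19.4062. Δ = (V_up−V_dn)/(S_up−S_dn) = (58.8700−16.9000)/(22.1231−14.5547) = 5.5454. V = [p*·58.8700 + (1−p*)·16.9000]/1.06 = 47.4158. B = V − Δ·S = -60.1996.
(3,1): S=29.4975. Δ = (V_up−V_dn)/(S_up−S_dn) = (56.4800−58.8700)/(33.6271−22.1231) = -0.2078. V = [p*·56.4800 + (1−p*)·58.8700]/1.06 = 53.7455. B = V − Δ·S = 59.8737.
(3,2): S=44.8362. Δ = (V_up−V_dn)/(S_up−S_dn) = (13.9800−56.4800)/(51.1133−33.6272) = -2.4305. V = [p*·13.9800 + (1−p*)·56.4800]/1.06 = 21.4132. B = V − Δ·S = 130.3875.
(3,3): S=68.1510. Δ = (V_up−V_dn)/(S_up−S_dn) = (32.5400−13.9800)/(77.6922−51.1133) = 0.6983. V = [p*·32.5400 + (1−p*)·13.9800]/1.06 = 27.1064. B = V − Δ·S = -20.4833.
(2,0): S=25.8750. Δ = (V_up−V_dn)/(S_up−S_dn) = (53.7455−47.4158)/(29.4975−19.4062) = 0.6272. V = [p*·53.7455 + (1−p*)·47.4158]/1.06 = 49.4784. B = V − Δ·S = 33.2484.
(2,1): S=39.3300. Δ = (V_up−V_dn)/(S_up−S_dn) = (21.4132−53.7455)/(44.8362−29.4975) = -2.1079. V = [p*·21.4132 + (1−p*)·53.7455]/1.06 = 26.4580. B = V − Δ·S = 109.3615.
(2,2): S=59.7816. Δ = (V_up−V_dn)/(S_up−S_dn) = (27.1064−21.4132)/(68.1510−44.8362) = 0.2442. V = [p*·27.1064 + (1−p*)·21.4132]/1.06 = 24.4704. B = V − Δ·S = 9.8722.
(1,0): S=34.5000. Δ = (V_up−V_dn)/(S_up−S_dn) = (26.4580−49.4784)/(39.3300−25.8750) = -1.7109. V = [p*·26.4580 + (1−p*)·49.4784]/1.06 = 29.4152. B = V − Δ·S = 88.4420.
(1,1): S=52.4400. Δ = (V_up−V_dn)/(S_up−S_dn) = (24.4704−26.4580)/(59.7816−39.3300) = -0.0972. V = [p*·24.4704 + (1−p*)·26.4580]/1.06 = 23.4699. B = V − Δ·S = 28.5663.
(0,0): S=46.0000. Δ = (V_up−V_dn)/(S_up−S_dn) = (23.4699−29.4152)/(52.4400−34.5000) = -0.3314. V = [p*·23.4699 + (1−p*)·29.4152]/1.06 = 23.2919. B = V − Δ·S = 38.5363.
The time-0 hedge costs 23.2919, which is the no-arbitrage price.

(0,0): Delta=-0.3314 Bond=38.5363
(1,0): Delta=-1.7109 Bond=88.4420
(1,1): Delta=-0.0972 Bond=28.5663
(2,0): Delta=0.6272 Bond=33.2484
(2,1): Delta=-2.1079 Bond=109.3615
(2,2): Delta=0.2442 Bond=9.8722
(3,0): Delta=5.5454 Bond=-60.1996
(3,1): Delta=-0.2078 Bond=59.8737
(3,2): Delta=-2.4305 Bond=130.3875
(3,3): Delta=0.6983 Bond=-20.4833
V0=23.2919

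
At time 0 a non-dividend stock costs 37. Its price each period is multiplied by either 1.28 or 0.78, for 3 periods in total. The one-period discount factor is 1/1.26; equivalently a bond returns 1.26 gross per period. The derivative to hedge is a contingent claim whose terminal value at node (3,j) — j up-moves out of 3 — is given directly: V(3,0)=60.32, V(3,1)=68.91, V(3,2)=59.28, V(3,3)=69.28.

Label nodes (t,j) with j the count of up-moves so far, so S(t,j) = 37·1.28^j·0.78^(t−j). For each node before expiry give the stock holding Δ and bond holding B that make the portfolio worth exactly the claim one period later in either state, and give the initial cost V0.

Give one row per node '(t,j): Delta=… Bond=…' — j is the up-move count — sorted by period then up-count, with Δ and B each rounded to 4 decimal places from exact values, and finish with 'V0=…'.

(0,0): Delta=0.2891 Bond=23.3839
(1,0): Delta=-0.4896 Bond=51.9352
(1,1): Delta=0.3088 Bond=28.5274
(2,0): Delta=0.7632 Bond=37.2378
(2,1): Delta=-0.5214 Bond=66.6133
(2,2): Delta=0.3299 Bond=34.6667
V0=34.0795

No-arbitrage ⇒ martingale measure with p* = (R−d)/(u−d) = 0.9600.
At expiry t=3: V(3,0)=60.3200, V(3,1)=68.9100, V(3,2)=59.2800, V(3,3)=69.2800
Node (2,0) S=22.5108: V=(p*·68.9100+(1−p*)·60.3200)/1.26=54.4178; Δ=(68.9100−60.3200)/(28.8138−17.5584)=0.7632; B=V−Δ·S=37.2378
Node (2,1) S=36.9408: V=(p*·59.2800+(1−p*)·68.9100)/1.26=47.3533; Δ=(59.2800−68.9100)/(47.2842−28.8138)=-0.5214; B=V−Δ·S=66.6133
Node (2,2) S=60.6208: V=(p*·69.2800+(1−p*)·59.2800)/1.26=54.6667; Δ=(69.2800−59.2800)/(77.5946−47.2842)=0.3299; B=V−Δ·S=34.6667
Node (1,0) S=28.8600: V=(p*·47.3533+(1−p*)·54.4178)/1.26=37.8063; Δ=(47.3533−54.4178)/(36.9408−22.5108)=-0.4896; B=V−Δ·S=51.9352
Node (1,1) S=47.3600: V=(p*·54.6667+(1−p*)·47.3533)/1.26=43.1541; Δ=(54.6667−47.3533)/(60.6208−36.9408)=0.3088; B=V−Δ·S=28.5274
Node (0,0) S=37.0000: V=(p*·43.1541+(1−p*)·37.8063)/1.26=34.0795; Δ=(43.1541−37.8063)/(47.3600−28.8600)=0.2891; B=V−Δ·S=23.3839
The time-0 hedge costs 34.0795, which is the no-arbitrage price.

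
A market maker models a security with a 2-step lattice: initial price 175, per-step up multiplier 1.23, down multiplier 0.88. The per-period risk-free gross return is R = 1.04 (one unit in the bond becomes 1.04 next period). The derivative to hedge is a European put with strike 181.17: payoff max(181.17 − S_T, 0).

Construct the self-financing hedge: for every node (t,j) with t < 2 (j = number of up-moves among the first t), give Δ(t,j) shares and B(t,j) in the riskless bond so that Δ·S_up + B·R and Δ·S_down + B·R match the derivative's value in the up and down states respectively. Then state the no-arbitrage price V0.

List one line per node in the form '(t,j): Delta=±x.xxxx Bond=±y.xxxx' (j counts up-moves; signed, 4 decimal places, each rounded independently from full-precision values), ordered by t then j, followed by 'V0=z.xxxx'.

Since d<R<u, set p* = (R−d)/(u−d) = 0.4571; price each node as the discounted p*-expectation of its children.
At expiry t=2: V(2,0)=45.6500, V(2,1)=0.0000, V(2,2)=0.0000
(1,0): S=154.0000. Δ = (V_up−V_dn)/(S_up−S_dn) = (0.0000−45.6500)/(189.4200−135.5200) = -0.8469. V = [p*·0.0000 + (1−p*)·45.6500]/1.04 = 23.8283. B = V − Δ·S = 154.2569.
(1,1): S=215.2500. Δ = (V_up−V_dn)/(S_up−S_dn) = (0.0000−0.0000)/(264.7575−189.4200) = 0.0000. V = [p*·0.0000 + (1−p*)·0.0000]/1.04 = 0.0000. B = V − Δ·S = 0.0000.
(0,0): S=175.0000. Δ = (V_up−V_dn)/(S_up−S_dn) = (0.0000−23.8283)/(215.2500−154.0000) = -0.3890. V = [p*·0.0000 + (1−p*)·23.8283]/1.04 = 12.4378. B = V − Δ·S = 80.5187.
The time-0 hedge costs 12.4378, which is the no-arbitrage price.

(0,0): Delta=-0.3890 Bond=80.5187
(1,0): Delta=-0.8469 Bond=154.2569
(1,1): Delta=0.0000 Bond=0.0000
V0=12.4378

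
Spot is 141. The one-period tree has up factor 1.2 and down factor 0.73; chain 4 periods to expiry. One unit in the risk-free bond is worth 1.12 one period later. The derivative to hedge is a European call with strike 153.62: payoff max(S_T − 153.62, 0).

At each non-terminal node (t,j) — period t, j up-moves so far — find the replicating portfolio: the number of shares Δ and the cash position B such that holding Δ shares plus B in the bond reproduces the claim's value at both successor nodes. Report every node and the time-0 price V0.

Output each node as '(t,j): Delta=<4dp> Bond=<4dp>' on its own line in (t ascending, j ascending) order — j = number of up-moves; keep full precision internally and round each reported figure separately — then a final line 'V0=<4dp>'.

(0,0): Delta=0.7943 Bond=-64.1934
(1,0): Delta=0.2751 Bond=-18.4540
(1,1): Delta=0.8591 Bond=-82.8591
(2,0): Delta=0.0000 Bond=0.0000
(2,1): Delta=0.3094 Bond=-24.9082
(2,2): Delta=0.9277 Bond=-106.7292
(3,0): Delta=0.0000 Bond=0.0000
(3,1): Delta=0.0000 Bond=0.0000
(3,2): Delta=0.3480 Bond=-33.6197
(3,3): Delta=1.0000 Bond=-137.1607
V0=47.8006

No-arbitrage ⇒ martingale measure with p* = (R−d)/(u−d) = 0.8298.
Payoff layer (t=4): V(4,0)=0.0000, V(4,1)=0.0000, V(4,2)=0.0000, V(4,3)=24.2430, V(4,4)=138.7576
(3,0): S=54.8514. Δ = (V_up−V_dn)/(S_up−S_dn) = (0.0000−0.0000)/(65.8217−40.0415) = 0.0000. V = [p*·0.0000 + (1−p*)·0.0000]/1.12 = 0.0000. B = V − Δ·S = 0.0000.
(3,1): S=90.1667. Δ = (V_up−V_dn)/(S_up−S_dn) = (0.0000−0.0000)/(108.2000−65.8217) = 0.0000. V = [p*·0.0000 + (1−p*)·0.0000]/1.12 = 0.0000. B = V − Δ·S = 0.0000.
(3,2): S=148.2192. Δ = (V_up−V_dn)/(S_up−S_dn) = (24.2430−0.0000)/(177.8630−108.2000) = 0.3480. V = [p*·24.2430 + (1−p*)·0.0000]/1.12 = 17.9612. B = V − Δ·S = -33.6197.
(3,3): S=243.6480. Δ = (V_up−V_dn)/(S_up−S_dn) = (138.7576−24.2430)/(292.3776−177.8630) = 1.0000. V = [p*·138.7576 + (1−p*)·24.2430]/1.12 = 106.4873. B = V − Δ·S = -137.1607.
(2,0): S=75.1389. Δ = (V_up−V_dn)/(S_up−S_dn) = (0.0000−0.0000)/(90.1667−54.8514) = 0.0000. V = [p*·0.0000 + (1−p*)·0.0000]/1.12 = 0.0000. B = V − Δ·S = 0.0000.
(2,1): S=123.5160. Δ = (V_up−V_dn)/(S_up−S_dn) = (17.9612−0.0000)/(148.2192−90.1667) = 0.3094. V = [p*·17.9612 + (1−p*)·0.0000]/1.12 = 13.3071. B = V − Δ·S = -24.9082.
(2,2): S=203.0400. Δ = (V_up−V_dn)/(S_up−S_dn) = (106.4873−17.9612)/(243.6480−148.2192) = 0.9277. V = [p*·106.4873 + (1−p*)·17.9612]/1.12 = 81.6241. B = V − Δ·S = -106.7292.
(1,0): S=102.9300. Δ = (V_up−V_dn)/(S_up−S_dn) = (13.3071−0.0000)/(123.5160−75.1389) = 0.2751. V = [p*·13.3071 + (1−p*)·0.0000]/1.12 = 9.8590. B = V − Δ·S = -18.4540.
(1,1): S=169.2000. Δ = (V_up−V_dn)/(S_up−S_dn) = (81.6241−13.3071)/(203.0400−123.5160) = 0.8591. V = [p*·81.6241 + (1−p*)·13.3071]/1.12 = 62.4962. B = V − Δ·S = -82.8591.
(0,0): S=141.0000. Δ = (V_up−V_dn)/(S_up−S_dn) = (62.4962−9.8590)/(169.2000−102.9300) = 0.7943. V = [p*·62.4962 + (1−p*)·9.8590]/1.12 = 47.8006. B = V − Δ·S = -64.1934.
Self-financing check: at every node Δ·S+B equals the discounted successor values.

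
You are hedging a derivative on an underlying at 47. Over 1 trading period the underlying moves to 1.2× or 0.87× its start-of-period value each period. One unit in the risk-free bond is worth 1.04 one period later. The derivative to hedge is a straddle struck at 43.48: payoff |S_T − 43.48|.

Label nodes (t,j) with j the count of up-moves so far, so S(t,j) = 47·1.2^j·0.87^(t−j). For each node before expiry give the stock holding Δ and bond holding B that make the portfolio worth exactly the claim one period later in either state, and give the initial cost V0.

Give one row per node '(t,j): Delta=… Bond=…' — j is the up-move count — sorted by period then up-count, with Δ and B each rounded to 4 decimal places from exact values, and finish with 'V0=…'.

(0,0): Delta=0.6660 Bond=-23.6958
V0=7.6072

Since d<R<u, set p* = (R−d)/(u−d) = 0.5152; price each node as the discounted p*-expectation of its children.
At expiry t=1: V(1,0)=2.5900, V(1,1)=12.9200
(0,0): S=47.0000. Δ = (V_up−V_dn)/(S_up−S_dn) = (12.9200−2.5900)/(56.4000−40.8900) = 0.6660. V = [p*·12.9200 + (1−p*)·2.5900]/1.04 = 7.6072. B = V − Δ·S = -23.6958.
Self-financing check: at every node Δ·S+B equals the discounted successor values.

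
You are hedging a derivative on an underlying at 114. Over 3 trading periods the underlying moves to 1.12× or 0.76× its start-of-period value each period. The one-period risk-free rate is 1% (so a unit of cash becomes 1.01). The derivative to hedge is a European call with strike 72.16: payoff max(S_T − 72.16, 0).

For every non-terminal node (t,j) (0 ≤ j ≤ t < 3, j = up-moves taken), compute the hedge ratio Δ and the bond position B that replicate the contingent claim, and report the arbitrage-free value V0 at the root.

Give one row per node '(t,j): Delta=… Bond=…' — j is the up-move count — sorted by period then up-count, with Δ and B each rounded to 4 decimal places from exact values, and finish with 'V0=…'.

The replicating-portfolio and risk-neutral prices coincide; use p* = (1.01−0.76)/(1.12−0.76) = 0.6944 for the latter.
Payoff layer (t=3): V(3,0)=0.0000, V(3,1)=1.5880, V(3,2)=36.5212, V(3,3)=88.0018
Node (2,0) S=65.8464: V=(p*·1.5880+(1−p*)·0.0000)/1.01=1.0918; Δ=(1.5880−0.0000)/(73.7480−50.0433)=0.0670; B=V−Δ·S=-3.3192
Node (2,1) S=97.0368: V=(p*·36.5212+(1−p*)·1.5880)/1.01=25.5913; Δ=(36.5212−1.5880)/(108.6812−73.7480)=1.0000; B=V−Δ·S=-71.4455
Node (2,2) S=143.0016: V=(p*·88.0018+(1−p*)·36.5212)/1.01=71.5561; Δ=(88.0018−36.5212)/(160.1618−108.6812)=1.0000; B=V−Δ·S=-71.4455
Node (1,0) S=86.6400: V=(p*·25.5913+(1−p*)·1.0918)/1.01=17.9261; Δ=(25.5913−1.0918)/(97.0368−65.8464)=0.7855; B=V−Δ·S=-50.1279
Node (1,1) S=127.6800: V=(p*·71.5561+(1−p*)·25.5913)/1.01=56.9418; Δ=(71.5561−25.5913)/(143.0016−97.0368)=1.0000; B=V−Δ·S=-70.7382
Node (0,0) S=114.0000: V=(p*·56.9418+(1−p*)·17.9261)/1.01=44.5746; Δ=(56.9418−17.9261)/(127.6800−86.6400)=0.9507; B=V−Δ·S=-63.8026
The time-0 hedge costs 44.5746, which is the no-arbitrage price.

(0,0): Delta=0.9507 Bond=-63.8026
(1,0): Delta=0.7855 Bond=-50.1279
(1,1): Delta=1.0000 Bond=-70.7382
(2,0): Delta=0.0670 Bond=-3.3192
(2,1): Delta=1.0000 Bond=-71.4455
(2,2): Delta=1.0000 Bond=-71.4455
V0=44.5746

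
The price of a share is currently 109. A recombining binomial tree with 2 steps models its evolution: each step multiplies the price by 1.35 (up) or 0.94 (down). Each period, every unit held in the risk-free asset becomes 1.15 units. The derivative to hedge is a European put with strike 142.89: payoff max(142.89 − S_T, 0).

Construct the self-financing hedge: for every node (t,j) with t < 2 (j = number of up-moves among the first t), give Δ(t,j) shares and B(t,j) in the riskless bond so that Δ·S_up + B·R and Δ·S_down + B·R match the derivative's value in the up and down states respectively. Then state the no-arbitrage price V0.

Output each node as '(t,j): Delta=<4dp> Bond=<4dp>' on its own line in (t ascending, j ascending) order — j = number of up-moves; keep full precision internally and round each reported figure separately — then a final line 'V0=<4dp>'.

The replicating-portfolio and risk-neutral prices coincide; use p* = (1.15−0.94)/(1.35−0.94) = 0.5122 for the latter.
At expiry t=2: V(2,0)=46.5776, V(2,1)=4.5690, V(2,2)=0.0000
  t=1,j=0: stock 102.4600 → up 138.3210 (V=4.5690), down 96.3124 (V=46.5776). Price 21.7922; hedge Δ=-1.0000, bond B=124.2522.
  t=1,j=1: stock 147.1500 → up 198.6525 (V=0.0000), down 138.3210 (V=4.5690). Price 1.9381; hedge Δ=-0.0757, bond B=13.0820.
  t=0,j=0: stock 109.0000 → up 147.1500 (V=1.9381), down 102.4600 (V=21.7922). Price 10.1070; hedge Δ=-0.4443, bond B=58.5316.
Check: Δ(0,0)·S0 + B(0,0) = 10.1070 = V0.

(0,0): Delta=-0.4443 Bond=58.5316
(1,0): Delta=-1.0000 Bond=124.2522
(1,1): Delta=-0.0757 Bond=13.0820
V0=10.1070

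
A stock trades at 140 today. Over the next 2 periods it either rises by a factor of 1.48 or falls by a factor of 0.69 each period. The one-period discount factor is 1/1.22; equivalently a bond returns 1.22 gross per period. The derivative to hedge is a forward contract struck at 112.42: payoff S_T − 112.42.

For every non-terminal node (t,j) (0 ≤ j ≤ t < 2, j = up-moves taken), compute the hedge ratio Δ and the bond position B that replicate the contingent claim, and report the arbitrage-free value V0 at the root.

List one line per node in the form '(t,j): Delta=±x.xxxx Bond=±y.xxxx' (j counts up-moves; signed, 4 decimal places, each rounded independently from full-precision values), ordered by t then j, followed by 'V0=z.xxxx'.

Since d<R<u, set p* = (R−d)/(u−d) = 0.6709; price each node as the discounted p*-expectation of its children.
Payoff layer (t=2): V(2,0)=-45.7660, V(2,1)=30.5480, V(2,2)=194.2360
  t=1,j=0: stock 96.6000 → up 142.9680 (V=30.5480), down 66.6540 (V=-45.7660). Price 4.4525; hedge Δ=1.0000, bond B=-92.1475.
  t=1,j=1: stock 207.2000 → up 306.6560 (V=194.2360), down 142.9680 (V=30.5480). Price 115.0525; hedge Δ=1.0000, bond B=-92.1475.
  t=0,j=0: stock 140.0000 → up 207.2000 (V=115.0525), down 96.6000 (V=4.4525). Price 64.4692; hedge Δ=1.0000, bond B=-75.5308.
Self-financing check: at every node Δ·S+B equals the discounted successor values.

(0,0): Delta=1.0000 Bond=-75.5308
(1,0): Delta=1.0000 Bond=-92.1475
(1,1): Delta=1.0000 Bond=-92.1475
V0=64.4692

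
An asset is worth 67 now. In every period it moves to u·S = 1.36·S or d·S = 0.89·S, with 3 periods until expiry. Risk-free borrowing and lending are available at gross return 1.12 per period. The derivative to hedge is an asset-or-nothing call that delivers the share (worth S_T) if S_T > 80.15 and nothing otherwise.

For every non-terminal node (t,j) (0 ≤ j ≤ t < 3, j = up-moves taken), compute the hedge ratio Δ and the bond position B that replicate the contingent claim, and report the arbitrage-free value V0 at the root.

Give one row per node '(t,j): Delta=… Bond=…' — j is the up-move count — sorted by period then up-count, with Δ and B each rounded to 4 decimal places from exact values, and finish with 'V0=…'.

(0,0): Delta=1.7485 Bond=-74.2941
(1,0): Delta=1.7195 Bond=-81.4758
(1,1): Delta=1.7684 Bond=-85.0182
(2,0): Delta=0.0000 Bond=0.0000
(2,1): Delta=2.8936 Bond=-186.4733
(2,2): Delta=1.0000 Bond=0.0000
V0=42.8575

Since d<R<u, set p* = (R−d)/(u−d) = 0.4894; price each node as the discounted p*-expectation of its children.
Terminal payoffs: V(3,0)=0.0000, V(3,1)=0.0000, V(3,2)=110.2916, V(3,3)=168.5356
(2,0): S=53.0707. Δ = (V_up−V_dn)/(S_up−S_dn) = (0.0000−0.0000)/(72.1762−47.2329) = 0.0000. V = [p*·0.0000 + (1−p*)·0.0000]/1.12 = 0.0000. B = V − Δ·S = 0.0000.
(2,1): S=81.0968. Δ = (V_up−V_dn)/(S_up−S_dn) = (110.2916−0.0000)/(110.2916−72.1762) = 2.8936. V = [p*·110.2916 + (1−p*)·0.0000]/1.12 = 48.1897. B = V − Δ·S = -186.4733.
(2,2): S=123.9232. Δ = (V_up−V_dn)/(S_up−S_dn) = (168.5356−110.2916)/(168.5356−110.2916) = 1.0000. V = [p*·168.5356 + (1−p*)·110.2916]/1.12 = 123.9232. B = V − Δ·S = 0.0000.
(1,0): S=59.6300. Δ = (V_up−V_dn)/(S_up−S_dn) = (48.1897−0.0000)/(81.0968−53.0707) = 1.7195. V = [p*·48.1897 + (1−p*)·0.0000]/1.12 = 21.0555. B = V − Δ·S = -81.4758.
(1,1): S=91.1200. Δ = (V_up−V_dn)/(S_up−S_dn) = (123.9232−48.1897)/(123.9232−81.0968) = 1.7684. V = [p*·123.9232 + (1−p*)·48.1897]/1.12 = 76.1168. B = V − Δ·S = -85.0182.
(0,0): S=67.0000. Δ = (V_up−V_dn)/(S_up−S_dn) = (76.1168−21.0555)/(91.1200−59.6300) = 1.7485. V = [p*·76.1168 + (1−p*)·21.0555]/1.12 = 42.8575. B = V − Δ·S = -74.2941.
Self-financing check: at every node Δ·S+B equals the discounted successor values.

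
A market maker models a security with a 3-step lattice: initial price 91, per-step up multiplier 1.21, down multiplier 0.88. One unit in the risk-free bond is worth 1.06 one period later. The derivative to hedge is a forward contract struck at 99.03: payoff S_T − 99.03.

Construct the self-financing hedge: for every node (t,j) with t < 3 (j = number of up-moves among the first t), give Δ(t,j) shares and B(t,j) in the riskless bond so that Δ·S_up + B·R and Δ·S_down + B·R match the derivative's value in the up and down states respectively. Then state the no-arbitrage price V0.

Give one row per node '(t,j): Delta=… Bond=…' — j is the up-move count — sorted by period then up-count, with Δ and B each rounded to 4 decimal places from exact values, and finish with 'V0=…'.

No-arbitrage ⇒ martingale measure with p* = (R−d)/(u−d) = 0.5455.
At expiry t=3: V(3,0)=-37.0160, V(3,1)=-13.7608, V(3,2)=18.2151, V(3,3)=62.1821
(2,0): S=70.4704. Δ = (V_up−V_dn)/(S_up−S_dn) = (-13.7608−-37.0160)/(85.2692−62.0140) = 1.0000. V = [p*·-13.7608 + (1−p*)·-37.0160]/1.06 = -22.9541. B = V − Δ·S = -93.4245.
(2,1): S=96.8968. Δ = (V_up−V_dn)/(S_up−S_dn) = (18.2151−-13.7608)/(117.2451−85.2692) = 1.0000. V = [p*·18.2151 + (1−p*)·-13.7608]/1.06 = 3.4723. B = V − Δ·S = -93.4245.
(2,2): S=133.2331. Δ = (V_up−V_dn)/(S_up−S_dn) = (62.1821−18.2151)/(161.2121−117.2451) = 1.0000. V = [p*·62.1821 + (1−p*)·18.2151]/1.06 = 39.8086. B = V − Δ·S = -93.4245.
(1,0): S=80.0800. Δ = (V_up−V_dn)/(S_up−S_dn) = (3.4723−-22.9541)/(96.8968−70.4704) = 1.0000. V = [p*·3.4723 + (1−p*)·-22.9541]/1.06 = -8.0563. B = V − Δ·S = -88.1363.
(1,1): S=110.1100. Δ = (V_up−V_dn)/(S_up−S_dn) = (39.8086−3.4723)/(133.2331−96.8968) = 1.0000. V = [p*·39.8086 + (1−p*)·3.4723]/1.06 = 21.9737. B = V − Δ·S = -88.1363.
(0,0): S=91.0000. Δ = (V_up−V_dn)/(S_up−S_dn) = (21.9737−-8.0563)/(110.1100−80.0800) = 1.0000. V = [p*·21.9737 + (1−p*)·-8.0563]/1.06 = 7.8525. B = V − Δ·S = -83.1475.
Self-financing check: at every node Δ·S+B equals the discounted successor values.

(0,0): Delta=1.0000 Bond=-83.1475
(1,0): Delta=1.0000 Bond=-88.1363
(1,1): Delta=1.0000 Bond=-88.1363
(2,0): Delta=1.0000 Bond=-93.4245
(2,1): Delta=1.0000 Bond=-93.4245
(2,2): Delta=1.0000 Bond=-93.4245
V0=7.8525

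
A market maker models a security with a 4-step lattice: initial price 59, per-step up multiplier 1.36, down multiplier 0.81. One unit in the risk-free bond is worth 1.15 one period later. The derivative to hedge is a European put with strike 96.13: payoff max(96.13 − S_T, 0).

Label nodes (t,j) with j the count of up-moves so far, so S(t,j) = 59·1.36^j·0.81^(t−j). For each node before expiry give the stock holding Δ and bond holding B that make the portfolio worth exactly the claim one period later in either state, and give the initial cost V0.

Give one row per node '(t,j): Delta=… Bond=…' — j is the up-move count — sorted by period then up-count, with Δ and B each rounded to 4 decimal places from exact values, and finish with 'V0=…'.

(0,0): Delta=-0.3957 Bond=33.1015
(1,0): Delta=-0.7352 Bond=54.2949
(1,1): Delta=-0.2707 Bond=28.0434
(2,0): Delta=-1.0000 Bond=72.6881
(2,1): Delta=-0.6378 Bond=56.1088
(2,2): Delta=-0.1357 Bond=17.5135
(3,0): Delta=-1.0000 Bond=83.5913
(3,1): Delta=-1.0000 Bond=83.5913
(3,2): Delta=-0.5046 Bond=52.7490
(3,3): Delta=0.0000 Bond=0.0000
V0=9.7573

The replicating-portfolio and risk-neutral prices coincide; use p* = (1.15−0.81)/(1.36−0.81) = 0.6182 for the latter.
Terminal payoffs: V(4,0)=70.7324, V(4,1)=53.4872, V(4,2)=24.5322, V(4,3)=0.0000, V(4,4)=0.0000
  t=3,j=0: stock 31.3550 → up 42.6428 (V=53.4872), down 25.3976 (V=70.7324). Price 52.2363; hedge Δ=-1.0000, bond B=83.5913.
  t=3,j=1: stock 52.6455 → up 71.5978 (V=24.5322), down 42.6428 (V=53.4872). Price 30.9458; hedge Δ=-1.0000, bond B=83.5913.
  t=3,j=2: stock 88.3924 → up 120.2136 (V=0.0000), down 71.5978 (V=24.5322). Price 8.1451; hedge Δ=-0.5046, bond B=52.7490.
  t=3,j=3: stock 148.4119 → up 201.8402 (V=0.0000), down 120.2136 (V=0.0000). Price 0.0000; hedge Δ=0.0000, bond B=0.0000.
  t=2,j=0: stock 38.7099 → up 52.6455 (V=30.9458), down 31.3550 (V=52.2363). Price 33.9782; hedge Δ=-1.0000, bond B=72.6881.
  t=2,j=1: stock 64.9944 → up 88.3924 (V=8.1451), down 52.6455 (V=30.9458). Price 14.6529; hedge Δ=-0.6378, bond B=56.1088.
  t=2,j=2: stock 109.1264 → up 148.4119 (V=0.0000), down 88.3924 (V=8.1451). Price 2.7043; hedge Δ=-0.1357, bond B=17.5135.
  t=1,j=0: stock 47.7900 → up 64.9944 (V=14.6529), down 38.7099 (V=33.9782). Price 19.1579; hedge Δ=-0.7352, bond B=54.2949.
  t=1,j=1: stock 80.2400 → up 109.1264 (V=2.7043), down 64.9944 (V=14.6529). Price 6.3187; hedge Δ=-0.2707, bond B=28.0434.
  t=0,j=0: stock 59.0000 → up 80.2400 (V=6.3187), down 47.7900 (V=19.1579). Price 9.7573; hedge Δ=-0.3957, bond B=33.1015.
Check: Δ(0,0)·S0 + B(0,0) = 9.7573 = V0.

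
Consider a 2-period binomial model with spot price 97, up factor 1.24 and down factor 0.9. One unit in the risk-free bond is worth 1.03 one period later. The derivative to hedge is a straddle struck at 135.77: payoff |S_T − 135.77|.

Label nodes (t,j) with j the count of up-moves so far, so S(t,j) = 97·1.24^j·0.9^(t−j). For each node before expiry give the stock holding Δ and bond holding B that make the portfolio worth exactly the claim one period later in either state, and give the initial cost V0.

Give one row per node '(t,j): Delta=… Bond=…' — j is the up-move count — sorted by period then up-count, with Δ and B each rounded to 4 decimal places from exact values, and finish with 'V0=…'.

(0,0): Delta=-0.6989 Bond=102.4522
(1,0): Delta=-1.0000 Bond=131.8155
(1,1): Delta=-0.3458 Bond=63.0578
V0=34.6630

Under the risk-neutral measure, an up-move has probability p* = (R−d)/(u−d) = 0.3824 and values discount at R = 1.03.
At expiry t=2: V(2,0)=57.2000, V(2,1)=27.5180, V(2,2)=13.3772
  t=1,j=0: stock 87.3000 → up 108.2520 (V=27.5180), down 78.5700 (V=57.2000). Price 44.5155; hedge Δ=-1.0000, bond B=131.8155.
  t=1,j=1: stock 120.2800 → up 149.1472 (V=13.3772), down 108.2520 (V=27.5180). Price 21.4672; hedge Δ=-0.3458, bond B=63.0578.
  t=0,j=0: stock 97.0000 → up 120.2800 (V=21.4672), down 87.3000 (V=44.5155). Price 34.6630; hedge Δ=-0.6989, bond B=102.4522.
Root portfolio cost Δ·97+B reproduces V0=34.6630.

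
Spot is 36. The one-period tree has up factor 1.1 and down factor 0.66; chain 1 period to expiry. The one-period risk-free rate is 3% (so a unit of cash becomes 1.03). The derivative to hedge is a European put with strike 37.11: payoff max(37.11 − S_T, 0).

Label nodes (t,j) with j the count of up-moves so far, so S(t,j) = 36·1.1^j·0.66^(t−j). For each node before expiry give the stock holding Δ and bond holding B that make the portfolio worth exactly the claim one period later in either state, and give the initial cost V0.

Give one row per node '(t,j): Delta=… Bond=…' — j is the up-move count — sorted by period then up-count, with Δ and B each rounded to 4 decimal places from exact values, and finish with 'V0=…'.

No-arbitrage ⇒ martingale measure with p* = (R−d)/(u−d) = 0.8409.
Terminal values V(1,·): V(1,0)=13.3500, V(1,1)=0.0000
(0,0): S=36.0000. Δ = (V_up−V_dn)/(S_up−S_dn) = (0.0000−13.3500)/(39.6000−23.7600) = -0.8428. V = [p*·0.0000 + (1−p*)·13.3500]/1.03 = 2.0620. B = V − Δ·S = 32.4029.
Check: Δ(0,0)·S0 + B(0,0) = 2.0620 = V0.

(0,0): Delta=-0.8428 Bond=32.4029
V0=2.0620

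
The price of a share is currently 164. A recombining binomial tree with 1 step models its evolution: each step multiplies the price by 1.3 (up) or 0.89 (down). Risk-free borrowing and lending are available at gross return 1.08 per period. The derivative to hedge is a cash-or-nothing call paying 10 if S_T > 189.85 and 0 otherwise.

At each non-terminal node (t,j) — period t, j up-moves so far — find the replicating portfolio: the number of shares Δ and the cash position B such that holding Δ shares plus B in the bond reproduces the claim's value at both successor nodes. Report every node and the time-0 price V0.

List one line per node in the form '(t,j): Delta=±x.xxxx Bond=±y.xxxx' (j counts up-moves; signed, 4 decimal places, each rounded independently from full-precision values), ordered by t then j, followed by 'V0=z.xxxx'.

(0,0): Delta=0.1487 Bond=-20.0994
V0=4.2909

No-arbitrage ⇒ martingale measure with p* = (R−d)/(u−d) = 0.4634.
At expiry t=1: V(1,0)=0.0000, V(1,1)=10.0000
(0,0): S=164.0000. Δ = (V_up−V_dn)/(S_up−S_dn) = (10.0000−0.0000)/(213.2000−145.9600) = 0.1487. V = [p*·10.0000 + (1−p*)·0.0000]/1.08 = 4.2909. B = V − Δ·S = -20.0994.
The time-0 hedge costs 4.2909, which is the no-arbitrage price.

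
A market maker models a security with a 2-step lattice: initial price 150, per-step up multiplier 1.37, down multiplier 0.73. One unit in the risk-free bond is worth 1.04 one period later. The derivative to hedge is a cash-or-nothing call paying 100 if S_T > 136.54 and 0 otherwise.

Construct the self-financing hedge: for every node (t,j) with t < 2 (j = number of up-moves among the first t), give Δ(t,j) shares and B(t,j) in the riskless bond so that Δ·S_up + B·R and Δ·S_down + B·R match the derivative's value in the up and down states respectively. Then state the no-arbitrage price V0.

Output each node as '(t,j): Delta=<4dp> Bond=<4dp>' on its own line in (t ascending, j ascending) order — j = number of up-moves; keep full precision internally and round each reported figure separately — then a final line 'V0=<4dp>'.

(0,0): Delta=0.5165 Bond=-9.5932
(1,0): Delta=1.4269 Bond=-109.6755
(1,1): Delta=0.0000 Bond=96.1538
V0=67.8745

No-arbitrage ⇒ martingale measure with p* = (R−d)/(u−d) = 0.4844.
Terminal payoffs: V(2,0)=0.0000, V(2,1)=100.0000, V(2,2)=100.0000
Node (1,0) S=109.5000: V=(p*·100.0000+(1−p*)·0.0000)/1.04=46.5745; Δ=(100.0000−0.0000)/(150.0150−79.9350)=1.4269; B=V−Δ·S=-109.6755
Node (1,1) S=205.5000: V=(p*·100.0000+(1−p*)·100.0000)/1.04=96.1538; Δ=(100.0000−100.0000)/(281.5350−150.0150)=0.0000; B=V−Δ·S=96.1538
Node (0,0) S=150.0000: V=(p*·96.1538+(1−p*)·46.5745)/1.04=67.8745; Δ=(96.1538−46.5745)/(205.5000−109.5000)=0.5165; B=V−Δ·S=-9.5932
Root portfolio cost Δ·150+B reproduces V0=67.8745.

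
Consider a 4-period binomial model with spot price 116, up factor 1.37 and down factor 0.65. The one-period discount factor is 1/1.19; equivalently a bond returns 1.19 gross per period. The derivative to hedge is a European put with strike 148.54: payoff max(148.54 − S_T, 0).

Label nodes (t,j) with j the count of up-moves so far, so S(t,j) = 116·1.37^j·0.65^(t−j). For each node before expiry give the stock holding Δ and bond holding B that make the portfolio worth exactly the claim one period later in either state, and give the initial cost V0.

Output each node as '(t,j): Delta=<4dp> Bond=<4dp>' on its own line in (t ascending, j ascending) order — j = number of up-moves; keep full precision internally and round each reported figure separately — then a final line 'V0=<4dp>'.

(0,0): Delta=-0.2204 Bond=34.2119
(1,0): Delta=-0.6683 Bond=74.4830
(1,1): Delta=-0.1495 Bond=29.4552
(2,0): Delta=-1.0000 Bond=104.8937
(2,1): Delta=-0.6158 Bond=83.2152
(2,2): Delta=-0.0758 Bond=18.9973
(3,0): Delta=-1.0000 Bond=124.8235
(3,1): Delta=-1.0000 Bond=124.8235
(3,2): Delta=-0.5550 Bond=90.4269
(3,3): Delta=0.0000 Bond=0.0000
V0=8.6497

Risk-neutral probability p* = (R−d)/(u−d) = (1.19−0.65)/(1.37−0.65) = 0.7500.
Payoff layer (t=4): V(4,0)=127.8333, V(4,1)=104.8966, V(4,2)=56.5531, V(4,3)=0.0000, V(4,4)=0.0000
Node (3,0) S=31.8565: V=(p*·104.8966+(1−p*)·127.8333)/1.19=92.9670; Δ=(104.8966−127.8333)/(43.6434−20.7067)=-1.0000; B=V−Δ·S=124.8235
Node (3,1) S=67.1437: V=(p*·56.5531+(1−p*)·104.8966)/1.19=57.6798; Δ=(56.5531−104.8966)/(91.9869−43.6434)=-1.0000; B=V−Δ·S=124.8235
Node (3,2) S=141.5183: V=(p*·0.0000+(1−p*)·56.5531)/1.19=11.8809; Δ=(0.0000−56.5531)/(193.8800−91.9869)=-0.5550; B=V−Δ·S=90.4269
Node (3,3) S=298.2769: V=(p*·0.0000+(1−p*)·0.0000)/1.19=0.0000; Δ=(0.0000−0.0000)/(408.6394−193.8800)=0.0000; B=V−Δ·S=0.0000
Node (2,0) S=49.0100: V=(p*·57.6798+(1−p*)·92.9670)/1.19=55.8837; Δ=(57.6798−92.9670)/(67.1437−31.8565)=-1.0000; B=V−Δ·S=104.8937
Node (2,1) S=103.2980: V=(p*·11.8809+(1−p*)·57.6798)/1.19=19.6056; Δ=(11.8809−57.6798)/(141.5183−67.1437)=-0.6158; B=V−Δ·S=83.2152
Node (2,2) S=217.7204: V=(p*·0.0000+(1−p*)·11.8809)/1.19=2.4960; Δ=(0.0000−11.8809)/(298.2769−141.5183)=-0.0758; B=V−Δ·S=18.9973
Node (1,0) S=75.4000: V=(p*·19.6056+(1−p*)·55.8837)/1.19=24.0967; Δ=(19.6056−55.8837)/(103.2980−49.0100)=-0.6683; B=V−Δ·S=74.4830
Node (1,1) S=158.9200: V=(p*·2.4960+(1−p*)·19.6056)/1.19=5.6919; Δ=(2.4960−19.6056)/(217.7204−103.2980)=-0.1495; B=V−Δ·S=29.4552
Node (0,0) S=116.0000: V=(p*·5.6919+(1−p*)·24.0967)/1.19=8.6497; Δ=(5.6919−24.0967)/(158.9200−75.4000)=-0.2204; B=V−Δ·S=34.2119
The time-0 hedge costs 8.6497, which is the no-arbitrage price.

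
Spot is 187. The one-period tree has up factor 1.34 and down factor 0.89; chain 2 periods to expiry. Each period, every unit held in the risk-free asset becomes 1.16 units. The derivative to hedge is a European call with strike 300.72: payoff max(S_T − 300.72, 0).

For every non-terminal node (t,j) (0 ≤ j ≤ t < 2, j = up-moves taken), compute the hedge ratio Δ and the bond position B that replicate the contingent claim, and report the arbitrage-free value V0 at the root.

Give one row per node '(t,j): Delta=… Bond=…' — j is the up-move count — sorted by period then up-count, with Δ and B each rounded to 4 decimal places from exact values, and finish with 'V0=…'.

The replicating-portfolio and risk-neutral prices coincide; use p* = (1.16−0.89)/(1.34−0.89) = 0.6000 for the latter.
Terminal payoffs: V(2,0)=0.0000, V(2,1)=0.0000, V(2,2)=35.0572
Node (1,0) S=166.4300: V=(p*·0.0000+(1−p*)·0.0000)/1.16=0.0000; Δ=(0.0000−0.0000)/(223.0162−148.1227)=0.0000; B=V−Δ·S=0.0000
Node (1,1) S=250.5800: V=(p*·35.0572+(1−p*)·0.0000)/1.16=18.1330; Δ=(35.0572−0.0000)/(335.7772−223.0162)=0.3109; B=V−Δ·S=-59.7719
Node (0,0) S=187.0000: V=(p*·18.1330+(1−p*)·0.0000)/1.16=9.3792; Δ=(18.1330−0.0000)/(250.5800−166.4300)=0.2155; B=V−Δ·S=-30.9165
Root portfolio cost Δ·187+B reproduces V0=9.3792.

(0,0): Delta=0.2155 Bond=-30.9165
(1,0): Delta=0.0000 Bond=0.0000
(1,1): Delta=0.3109 Bond=-59.7719
V0=9.3792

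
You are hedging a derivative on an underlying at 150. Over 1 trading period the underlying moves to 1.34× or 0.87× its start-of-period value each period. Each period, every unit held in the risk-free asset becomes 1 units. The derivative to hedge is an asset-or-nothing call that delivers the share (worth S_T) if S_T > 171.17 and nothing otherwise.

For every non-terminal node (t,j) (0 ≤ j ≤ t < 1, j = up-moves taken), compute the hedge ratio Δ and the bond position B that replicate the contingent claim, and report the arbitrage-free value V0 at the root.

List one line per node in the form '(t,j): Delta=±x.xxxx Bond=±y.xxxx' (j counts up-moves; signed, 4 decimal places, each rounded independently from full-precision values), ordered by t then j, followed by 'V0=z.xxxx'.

The replicating-portfolio and risk-neutral prices coincide; use p* = (1−0.87)/(1.34−0.87) = 0.2766 for the latter.
Payoff layer (t=1): V(1,0)=0.0000, V(1,1)=201.0000
(0,0): S=150.0000. Δ = (V_up−V_dn)/(S_up−S_dn) = (201.0000−0.0000)/(201.0000−130.5000) = 2.8511. V = [p*·201.0000 + (1−p*)·0.0000]/1 = 55.5957. B = V − Δ·S = -372.0638.
Self-financing check: at every node Δ·S+B equals the discounted successor values.

(0,0): Delta=2.8511 Bond=-372.0638
V0=55.5957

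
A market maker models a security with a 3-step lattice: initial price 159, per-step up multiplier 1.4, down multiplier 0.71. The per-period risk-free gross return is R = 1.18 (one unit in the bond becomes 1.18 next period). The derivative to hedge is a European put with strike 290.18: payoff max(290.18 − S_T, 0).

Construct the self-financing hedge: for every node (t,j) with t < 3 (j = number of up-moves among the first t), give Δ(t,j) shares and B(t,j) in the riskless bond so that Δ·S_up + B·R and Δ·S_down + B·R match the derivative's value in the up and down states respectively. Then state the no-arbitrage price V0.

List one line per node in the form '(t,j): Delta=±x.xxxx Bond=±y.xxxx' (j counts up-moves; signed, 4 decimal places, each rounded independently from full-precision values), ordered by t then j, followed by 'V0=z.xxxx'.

(0,0): Delta=-0.5562 Bond=134.1546
(1,0): Delta=-1.0000 Bond=208.4028
(1,1): Delta=-0.4509 Bond=134.8512
(2,0): Delta=-1.0000 Bond=245.9153
(2,1): Delta=-1.0000 Bond=245.9153
(2,2): Delta=-0.3205 Bond=118.4989
V0=45.7184

Since d<R<u, set p* = (R−d)/(u−d) = 0.6812; price each node as the discounted p*-expectation of its children.
Terminal values V(3,·): V(3,0)=233.2722, V(3,1)=177.9673, V(3,2)=68.9156, V(3,3)=0.0000
(2,0): S=80.1519. Δ = (V_up−V_dn)/(S_up−S_dn) = (177.9673−233.2722)/(112.2127−56.9078) = -1.0000. V = [p*·177.9673 + (1−p*)·233.2722]/1.18 = 165.7634. B = V − Δ·S = 245.9153.
(2,1): S=158.0460. Δ = (V_up−V_dn)/(S_up−S_dn) = (68.9156−177.9673)/(221.2644−112.2127) = -1.0000. V = [p*·68.9156 + (1−p*)·177.9673]/1.18 = 87.8693. B = V − Δ·S = 245.9153.
(2,2): S=311.6400. Δ = (V_up−V_dn)/(S_up−S_dn) = (0.0000−68.9156)/(436.2960−221.2644) = -0.3205. V = [p*·0.0000 + (1−p*)·68.9156]/1.18 = 18.6213. B = V − Δ·S = 118.4989.
(1,0): S=112.8900. Δ = (V_up−V_dn)/(S_up−S_dn) = (87.8693−165.7634)/(158.0460−80.1519) = -1.0000. V = [p*·87.8693 + (1−p*)·165.7634]/1.18 = 95.5128. B = V − Δ·S = 208.4028.
(1,1): S=222.6000. Δ = (V_up−V_dn)/(S_up−S_dn) = (18.6213−87.8693)/(311.6400−158.0460) = -0.4509. V = [p*·18.6213 + (1−p*)·87.8693]/1.18 = 34.4918. B = V − Δ·S = 134.8512.
(0,0): S=159.0000. Δ = (V_up−V_dn)/(S_up−S_dn) = (34.4918−95.5128)/(222.6000−112.8900) = -0.5562. V = [p*·34.4918 + (1−p*)·95.5128]/1.18 = 45.7184. B = V − Δ·S = 134.1546.
Self-financing check: at every node Δ·S+B equals the discounted successor values.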